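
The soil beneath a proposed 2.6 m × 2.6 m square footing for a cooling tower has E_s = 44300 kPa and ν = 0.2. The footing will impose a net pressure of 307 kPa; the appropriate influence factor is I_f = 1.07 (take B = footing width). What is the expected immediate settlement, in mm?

S_e ≈ 18.5 mm

Immediate (elastic) settlement: S_e = q·B·(1−ν²)/E_s · I_f.
S_e = 307 × 2.6 × (1 − 0.2²) / 44300 × 1.07
    = 307 × 2.6 × 0.96 / 44300 × 1.07
    = 0.01851 m = 18.51 mm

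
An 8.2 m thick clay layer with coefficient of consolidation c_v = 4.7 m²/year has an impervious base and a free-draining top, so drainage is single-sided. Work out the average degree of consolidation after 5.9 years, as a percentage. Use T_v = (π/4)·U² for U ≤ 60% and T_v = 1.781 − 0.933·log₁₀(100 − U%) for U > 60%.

Drainage path length: H_d = H = 8.2 m (single drainage).
T_v = c_v·t/H_d² = 4.7×5.9/8.2² = 0.4124.
T_v = 0.4124 corresponds to the U > 60% branch:
U = 1 − 10^((1.781 − T_v)/0.933)/100 = 0.707

U ≈ 70.7 %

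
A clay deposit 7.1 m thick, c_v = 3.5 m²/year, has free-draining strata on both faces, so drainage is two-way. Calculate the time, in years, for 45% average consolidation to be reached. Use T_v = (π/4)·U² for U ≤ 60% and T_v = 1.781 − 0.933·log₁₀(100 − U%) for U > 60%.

t ≈ 0.573 years

Drainage path length: H_d = H/2 = 3.55 m (double drainage).
U ≤ 60%: T_v = (π/4)·U² = (π/4)×0.45² = 0.15904.
t = T_v·H_d²/c_v = 0.15904×3.55²/3.5 = 0.5727 years.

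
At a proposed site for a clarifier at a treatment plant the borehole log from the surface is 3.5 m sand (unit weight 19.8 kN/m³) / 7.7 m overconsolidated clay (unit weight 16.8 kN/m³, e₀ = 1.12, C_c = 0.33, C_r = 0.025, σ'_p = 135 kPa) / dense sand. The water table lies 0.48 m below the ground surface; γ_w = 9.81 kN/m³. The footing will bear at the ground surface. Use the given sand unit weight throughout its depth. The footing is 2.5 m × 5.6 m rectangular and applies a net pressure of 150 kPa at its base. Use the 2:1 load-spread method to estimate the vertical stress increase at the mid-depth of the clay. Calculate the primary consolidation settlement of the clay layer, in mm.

S_c ≈ 8.71 mm

Mid-depth of clay below the ground surface: z = 3.5 + 7.7/2 = 7.35 m.
Total vertical stress at mid-clay: σ_v = 19.8×3.5 + 16.8×3.85 = 133.98 kPa.
Pore pressure: u = 9.81×(7.35 − 0.48) = 67.395 kPa.
Initial effective stress: σ'_0 = σ_v − u = 133.98 − 67.395 = 66.585 kPa.
Stress increase at mid-clay by the 2:1 spreading method:
Δσ = qBL/((B+z)(L+z)) = 150×2.5×5.6/((2.5+7.35)(5.6+7.35)) = 16.463 kPa
Final effective stress: σ'_f = 66.585 + 16.463 = 83.048 kPa.
σ'_f = 83.048 ≤ σ'_p = 135 kPa, so the clay remains overconsolidated and only the recompression index applies:
S_c = C_r·H/(1+e₀)·log₁₀(σ'_f/σ'_0) = 0.025×7.7/2.12×log₁₀(83.048/66.585)
    = 0.090803 × 0.095953 = 0.008713 m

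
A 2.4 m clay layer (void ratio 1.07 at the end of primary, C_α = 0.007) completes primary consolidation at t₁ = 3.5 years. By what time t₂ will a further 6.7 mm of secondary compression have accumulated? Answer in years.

t₂ ≈ 23.4 years

S_s = C_α·H/(1+e_p)·log₁₀(t₂/t₁) ⇒ log₁₀(t₂/t₁) = S_s·(1+e_p)/(C_α·H).
log₁₀(t₂/t₁) = 0.0067 × (1+1.07) / (0.007×2.4) = 0.8255
t₂ = t₁ × 10^0.8255 = 3.5 × 6.692 = 23.42 years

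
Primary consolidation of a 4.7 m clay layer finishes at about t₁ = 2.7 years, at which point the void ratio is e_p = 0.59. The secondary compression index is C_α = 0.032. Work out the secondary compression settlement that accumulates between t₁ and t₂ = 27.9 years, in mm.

S_s ≈ 95.9 mm

Secondary compression: S_s = C_α·H/(1+e_p)·log₁₀(t₂/t₁)
S_s = 0.032×4.7/(1+0.59)×log₁₀(27.9/2.7)
    = 0.09459 × 1.014 = 0.09594 m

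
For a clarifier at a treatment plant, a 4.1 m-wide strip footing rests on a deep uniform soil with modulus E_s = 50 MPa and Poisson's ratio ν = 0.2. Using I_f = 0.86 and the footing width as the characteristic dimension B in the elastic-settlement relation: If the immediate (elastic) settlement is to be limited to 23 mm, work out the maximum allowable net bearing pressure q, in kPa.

E_s = 50 MPa = 50000 kPa.
S_e = q·B·(1−ν²)/E_s · I_f  ⇒  q = S_e·E_s / (B·(1−ν²)·I_f).
q = 0.023 × 50000 / (4.1 × 0.96 × 0.86) = 339.7 kPa

q ≈ 340 kPa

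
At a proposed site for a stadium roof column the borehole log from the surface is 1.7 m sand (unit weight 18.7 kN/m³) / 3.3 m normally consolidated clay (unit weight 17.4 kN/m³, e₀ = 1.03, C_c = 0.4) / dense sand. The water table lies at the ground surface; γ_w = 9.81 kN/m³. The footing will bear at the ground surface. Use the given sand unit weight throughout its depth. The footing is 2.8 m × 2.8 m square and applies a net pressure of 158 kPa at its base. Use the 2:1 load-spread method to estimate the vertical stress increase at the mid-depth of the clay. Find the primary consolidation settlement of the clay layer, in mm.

Mid-depth of clay below the ground surface: z = 1.7 + 3.3/2 = 3.35 m.
Total vertical stress at mid-clay: σ_v = 18.7×1.7 + 17.4×1.65 = 60.5 kPa.
Pore pressure: u = 9.81×(3.35 − 0) = 32.864 kPa.
Initial effective stress: σ'_0 = σ_v − u = 60.5 − 32.864 = 27.636 kPa.
Stress increase at mid-clay by the 2:1 spreading method:
Δσ = qBL/((B+z)(L+z)) = 158×2.8×2.8/((2.8+3.35)(2.8+3.35)) = 32.751 kPa
Final effective stress: σ'_f = σ'_0 + Δσ = 27.636 + 32.751 = 60.387 kPa.
Normally consolidated clay, so the full stress increment lies on the virgin compression line:
S_c = C_c·H/(1+e₀)·log₁₀(σ'_f/σ'_0) = 0.4×3.3/(1+1.03)×log₁₀(60.387/27.636)
    = 0.65025 × 0.33947 = 0.2207 m

S_c ≈ 221 mm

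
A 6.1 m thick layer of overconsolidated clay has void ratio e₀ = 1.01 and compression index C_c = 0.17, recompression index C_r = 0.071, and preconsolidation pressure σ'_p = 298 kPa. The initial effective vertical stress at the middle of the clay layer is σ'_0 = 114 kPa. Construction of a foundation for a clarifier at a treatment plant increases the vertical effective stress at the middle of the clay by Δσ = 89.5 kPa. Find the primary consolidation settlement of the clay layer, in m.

Final effective stress: σ'_f = 114 + 89.5 = 203.5 kPa.
σ'_f = 203.5 ≤ σ'_p = 298 kPa, so the clay remains overconsolidated and only the recompression index applies:
S_c = C_r·H/(1+e₀)·log₁₀(σ'_f/σ'_0) = 0.071×6.1/2.01×log₁₀(203.5/114)
    = 0.21547 × 0.25166 = 0.05423 m

S_c ≈ 0.0542 m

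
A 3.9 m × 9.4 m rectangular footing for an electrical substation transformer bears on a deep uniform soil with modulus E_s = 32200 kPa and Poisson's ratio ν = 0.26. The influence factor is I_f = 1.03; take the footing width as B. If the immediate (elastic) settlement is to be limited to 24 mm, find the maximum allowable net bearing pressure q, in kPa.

S_e = q·B·(1−ν²)/E_s · I_f  ⇒  q = S_e·E_s / (B·(1−ν²)·I_f).
q = 0.024 × 32200 / (3.9 × 0.9324 × 1.03) = 206.3 kPa

q ≈ 206 kPa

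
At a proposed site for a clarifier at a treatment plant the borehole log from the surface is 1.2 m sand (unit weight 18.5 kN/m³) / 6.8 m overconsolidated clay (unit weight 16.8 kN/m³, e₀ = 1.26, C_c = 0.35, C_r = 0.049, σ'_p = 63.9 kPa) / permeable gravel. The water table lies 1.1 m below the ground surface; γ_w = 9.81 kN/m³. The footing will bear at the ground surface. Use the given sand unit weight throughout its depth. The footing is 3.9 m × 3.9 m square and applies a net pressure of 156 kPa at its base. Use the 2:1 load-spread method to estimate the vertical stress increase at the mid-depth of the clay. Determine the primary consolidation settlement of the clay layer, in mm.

S_c ≈ 113 mm

Mid-depth of clay below the ground surface: z = 1.2 + 6.8/2 = 4.6 m.
Total vertical stress at mid-clay: σ_v = 18.5×1.2 + 16.8×3.4 = 79.32 kPa.
Pore pressure: u = 9.81×(4.6 − 1.1) = 34.335 kPa.
Initial effective stress: σ'_0 = σ_v − u = 79.32 − 34.335 = 44.985 kPa.
Stress increase at mid-clay by the 2:1 spreading method:
Δσ = qBL/((B+z)(L+z)) = 156×3.9×3.9/((3.9+4.6)(3.9+4.6)) = 32.841 kPa
Final effective stress: σ'_f = 44.985 + 32.841 = 77.826 kPa.
σ'_f = 77.826 > σ'_p = 63.9 kPa, so the stress path crosses the preconsolidation pressure — recompression up to σ'_p, then virgin compression beyond:
S_c = H/(1+e₀)·[C_r·log₁₀(σ'_p/σ'_0) + C_c·log₁₀(σ'_f/σ'_p)]
    = 6.8/2.26 × [0.049×log₁₀(63.9/44.985) + 0.35×log₁₀(77.826/63.9)]
    = 3.0088 × [0.0074692 + 0.029968] = 0.1126 m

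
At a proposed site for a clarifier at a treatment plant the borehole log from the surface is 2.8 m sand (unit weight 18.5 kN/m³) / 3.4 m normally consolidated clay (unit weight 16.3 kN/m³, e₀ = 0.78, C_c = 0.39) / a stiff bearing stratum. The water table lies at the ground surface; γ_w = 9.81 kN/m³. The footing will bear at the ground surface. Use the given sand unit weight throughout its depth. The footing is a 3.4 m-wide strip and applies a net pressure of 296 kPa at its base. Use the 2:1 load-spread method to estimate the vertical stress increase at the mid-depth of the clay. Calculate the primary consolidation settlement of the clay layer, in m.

Mid-depth of clay below the ground surface: z = 2.8 + 3.4/2 = 4.5 m.
Total vertical stress at mid-clay: σ_v = 18.5×2.8 + 16.3×1.7 = 79.51 kPa.
Pore pressure: u = 9.81×(4.5 − 0) = 44.145 kPa.
Initial effective stress: σ'_0 = σ_v − u = 79.51 − 44.145 = 35.365 kPa.
Stress increase at mid-clay by the 2:1 spreading method:
Δσ = qB/(B+z) = 296×3.4/(3.4+4.5) = 127.39 kPa
Final effective stress: σ'_f = σ'_0 + Δσ = 35.365 + 127.39 = 162.75 kPa.
Normally consolidated clay, so the full stress increment lies on the virgin compression line:
S_c = C_c·H/(1+e₀)·log₁₀(σ'_f/σ'_0) = 0.39×3.4/(1+0.78)×log₁₀(162.75/35.365)
    = 0.74494 × 0.66295 = 0.4939 m

S_c ≈ 0.494 m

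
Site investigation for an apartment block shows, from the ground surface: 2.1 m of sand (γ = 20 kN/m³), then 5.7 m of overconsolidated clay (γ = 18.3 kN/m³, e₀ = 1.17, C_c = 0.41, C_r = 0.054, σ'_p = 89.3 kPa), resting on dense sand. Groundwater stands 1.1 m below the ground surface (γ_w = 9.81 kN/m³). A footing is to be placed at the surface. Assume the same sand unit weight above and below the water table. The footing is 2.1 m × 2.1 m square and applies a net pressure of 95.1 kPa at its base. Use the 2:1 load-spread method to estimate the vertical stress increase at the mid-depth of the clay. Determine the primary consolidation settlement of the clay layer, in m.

Mid-depth of clay below the ground surface: z = 2.1 + 5.7/2 = 4.95 m.
Total vertical stress at mid-clay: σ_v = 20×2.1 + 18.3×2.85 = 94.155 kPa.
Pore pressure: u = 9.81×(4.95 − 1.1) = 37.769 kPa.
Initial effective stress: σ'_0 = σ_v − u = 94.155 − 37.769 = 56.386 kPa.
Stress increase at mid-clay by the 2:1 spreading method:
Δσ = qBL/((B+z)(L+z)) = 95.1×2.1×2.1/((2.1+4.95)(2.1+4.95)) = 8.438 kPa
Final effective stress: σ'_f = 56.386 + 8.438 = 64.824 kPa.
σ'_f = 64.824 ≤ σ'_p = 89.3 kPa, so the clay remains overconsolidated and only the recompression index applies:
S_c = C_r·H/(1+e₀)·log₁₀(σ'_f/σ'_0) = 0.054×5.7/2.17×log₁₀(64.824/56.386)
    = 0.14184 × 0.060565 = 0.008591 m

S_c ≈ 0.00859 m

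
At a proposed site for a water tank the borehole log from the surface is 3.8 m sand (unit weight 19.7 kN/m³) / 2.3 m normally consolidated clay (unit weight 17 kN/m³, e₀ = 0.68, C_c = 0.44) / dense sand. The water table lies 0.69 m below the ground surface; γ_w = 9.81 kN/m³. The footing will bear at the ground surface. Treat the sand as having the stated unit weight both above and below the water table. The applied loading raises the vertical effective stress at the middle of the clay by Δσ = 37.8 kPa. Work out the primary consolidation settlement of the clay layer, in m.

Mid-depth of clay below the ground surface: z = 3.8 + 2.3/2 = 4.95 m.
Total vertical stress at mid-clay: σ_v = 19.7×3.8 + 17×1.15 = 94.41 kPa.
Pore pressure: u = 9.81×(4.95 − 0.69) = 41.791 kPa.
Initial effective stress: σ'_0 = σ_v − u = 94.41 − 41.791 = 52.619 kPa.
Final effective stress: σ'_f = σ'_0 + Δσ = 52.619 + 37.8 = 90.419 kPa.
Normally consolidated clay, so the full stress increment lies on the virgin compression line:
S_c = C_c·H/(1+e₀)·log₁₀(σ'_f/σ'_0) = 0.44×2.3/(1+0.68)×log₁₀(90.419/52.619)
    = 0.60238 × 0.23512 = 0.1416 m

S_c ≈ 0.142 m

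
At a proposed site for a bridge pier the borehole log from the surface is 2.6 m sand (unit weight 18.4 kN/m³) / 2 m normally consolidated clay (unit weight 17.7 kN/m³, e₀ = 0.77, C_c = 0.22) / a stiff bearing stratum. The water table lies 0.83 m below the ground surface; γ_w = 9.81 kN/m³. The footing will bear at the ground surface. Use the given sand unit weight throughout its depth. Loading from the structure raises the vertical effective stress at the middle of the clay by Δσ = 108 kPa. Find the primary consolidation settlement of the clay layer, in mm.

S_c ≈ 145 mm

Mid-depth of clay below the ground surface: z = 2.6 + 2/2 = 3.6 m.
Total vertical stress at mid-clay: σ_v = 18.4×2.6 + 17.7×1 = 65.54 kPa.
Pore pressure: u = 9.81×(3.6 − 0.83) = 27.174 kPa.
Initial effective stress: σ'_0 = σ_v − u = 65.54 − 27.174 = 38.366 kPa.
Final effective stress: σ'_f = σ'_0 + Δσ = 38.366 + 108 = 146.37 kPa.
Normally consolidated clay, so the full stress increment lies on the virgin compression line:
S_c = C_c·H/(1+e₀)·log₁₀(σ'_f/σ'_0) = 0.22×2/(1+0.77)×log₁₀(146.37/38.366)
    = 0.24859 × 0.58151 = 0.1446 m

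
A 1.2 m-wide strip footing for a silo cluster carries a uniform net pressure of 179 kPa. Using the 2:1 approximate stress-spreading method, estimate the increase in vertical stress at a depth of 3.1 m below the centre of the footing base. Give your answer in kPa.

By the 2:1 method the load spreads at 1 horizontal : 2 vertical, so at depth z the loaded area has grown by z in each plan dimension:
Δσ = qB/(B+z) = 179×1.2/(1.2+3.1) = 49.953 kPa

Δσ_z ≈ 50 kPa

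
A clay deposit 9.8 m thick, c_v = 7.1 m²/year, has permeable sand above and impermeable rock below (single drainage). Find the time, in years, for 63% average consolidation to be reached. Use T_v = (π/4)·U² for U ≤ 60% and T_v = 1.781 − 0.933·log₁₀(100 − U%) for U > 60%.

Drainage path length: H_d = H = 9.8 m (single drainage).
U > 60%: T_v = 1.781 − 0.933·log₁₀(100 − 63) = 0.31787.
t = T_v·H_d²/c_v = 0.31787×9.8²/7.1 = 4.3 years.

t ≈ 4.3 years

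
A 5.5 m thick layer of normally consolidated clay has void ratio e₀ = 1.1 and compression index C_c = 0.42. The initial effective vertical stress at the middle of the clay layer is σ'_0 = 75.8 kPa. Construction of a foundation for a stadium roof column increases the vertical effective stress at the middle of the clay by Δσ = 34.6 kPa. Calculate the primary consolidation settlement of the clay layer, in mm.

Final effective stress: σ'_f = σ'_0 + Δσ = 75.8 + 34.6 = 110.4 kPa.
Normally consolidated clay, so the full stress increment lies on the virgin compression line:
S_c = C_c·H/(1+e₀)·log₁₀(σ'_f/σ'_0) = 0.42×5.5/(1+1.1)×log₁₀(110.4/75.8)
    = 1.1 × 0.1633 = 0.1796 m

S_c ≈ 180 mm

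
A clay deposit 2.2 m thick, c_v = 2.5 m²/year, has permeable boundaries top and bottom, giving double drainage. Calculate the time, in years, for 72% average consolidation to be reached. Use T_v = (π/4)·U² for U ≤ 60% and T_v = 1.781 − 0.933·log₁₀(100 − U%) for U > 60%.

t ≈ 0.209 years

Drainage path length: H_d = H/2 = 1.1 m (double drainage).
U > 60%: T_v = 1.781 − 0.933·log₁₀(100 − 72) = 0.4308.
t = T_v·H_d²/c_v = 0.4308×1.1²/2.5 = 0.2085 years.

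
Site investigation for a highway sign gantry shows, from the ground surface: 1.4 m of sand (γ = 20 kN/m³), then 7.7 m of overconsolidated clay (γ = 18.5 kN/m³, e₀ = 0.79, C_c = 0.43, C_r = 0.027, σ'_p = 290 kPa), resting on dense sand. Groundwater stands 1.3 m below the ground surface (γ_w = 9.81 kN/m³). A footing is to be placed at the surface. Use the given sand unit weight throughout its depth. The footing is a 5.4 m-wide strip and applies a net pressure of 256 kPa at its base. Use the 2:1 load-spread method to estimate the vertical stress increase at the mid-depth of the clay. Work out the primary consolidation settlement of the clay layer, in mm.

S_c ≈ 57.8 mm

Mid-depth of clay below the ground surface: z = 1.4 + 7.7/2 = 5.25 m.
Total vertical stress at mid-clay: σ_v = 20×1.4 + 18.5×3.85 = 99.225 kPa.
Pore pressure: u = 9.81×(5.25 − 1.3) = 38.75 kPa.
Initial effective stress: σ'_0 = σ_v − u = 99.225 − 38.75 = 60.475 kPa.
Stress increase at mid-clay by the 2:1 spreading method:
Δσ = qB/(B+z) = 256×5.4/(5.4+5.25) = 129.8 kPa
Final effective stress: σ'_f = 60.475 + 129.8 = 190.28 kPa.
σ'_f = 190.28 ≤ σ'_p = 290 kPa, so the clay remains overconsolidated and only the recompression index applies:
S_c = C_r·H/(1+e₀)·log₁₀(σ'_f/σ'_0) = 0.027×7.7/1.79×log₁₀(190.28/60.475)
    = 0.11615 × 0.49782 = 0.05782 m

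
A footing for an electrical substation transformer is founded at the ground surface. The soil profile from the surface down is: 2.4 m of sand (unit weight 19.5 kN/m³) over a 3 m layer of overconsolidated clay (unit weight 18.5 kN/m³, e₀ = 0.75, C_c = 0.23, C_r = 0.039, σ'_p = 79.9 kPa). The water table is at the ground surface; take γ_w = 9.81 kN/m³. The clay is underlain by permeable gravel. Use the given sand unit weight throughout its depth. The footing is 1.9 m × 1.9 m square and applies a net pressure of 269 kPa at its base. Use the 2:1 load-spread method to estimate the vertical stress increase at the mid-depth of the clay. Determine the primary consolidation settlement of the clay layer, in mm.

Mid-depth of clay below the ground surface: z = 2.4 + 3/2 = 3.9 m.
Total vertical stress at mid-clay: σ_v = 19.5×2.4 + 18.5×1.5 = 74.55 kPa.
Pore pressure: u = 9.81×(3.9 − 0) = 38.259 kPa.
Initial effective stress: σ'_0 = σ_v − u = 74.55 − 38.259 = 36.291 kPa.
Stress increase at mid-clay by the 2:1 spreading method:
Δσ = qBL/((B+z)(L+z)) = 269×1.9×1.9/((1.9+3.9)(1.9+3.9)) = 28.867 kPa
Final effective stress: σ'_f = 36.291 + 28.867 = 65.158 kPa.
σ'_f = 65.158 ≤ σ'_p = 79.9 kPa, so the clay remains overconsolidated and only the recompression index applies:
S_c = C_r·H/(1+e₀)·log₁₀(σ'_f/σ'_0) = 0.039×3/1.75×log₁₀(65.158/36.291)
    = 0.066858 × 0.25417 = 0.01699 m

S_c ≈ 17 mm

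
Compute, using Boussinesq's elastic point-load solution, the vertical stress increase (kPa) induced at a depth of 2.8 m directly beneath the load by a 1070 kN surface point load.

Δσ_z ≈ 65.2 kPa

Boussinesq vertical stress below a point load on an elastic half-space:
Δσ_z = 3P/(2πz²) · [1 + (r/z)²]^(−5/2)
r/z = 0/2.8 = 0; [1+(r/z)²]^(−5/2) = 1.
Δσ_z = 3×1070/(2π×2.8²) × 1 = 65.164 × 1 = 65.16 kPa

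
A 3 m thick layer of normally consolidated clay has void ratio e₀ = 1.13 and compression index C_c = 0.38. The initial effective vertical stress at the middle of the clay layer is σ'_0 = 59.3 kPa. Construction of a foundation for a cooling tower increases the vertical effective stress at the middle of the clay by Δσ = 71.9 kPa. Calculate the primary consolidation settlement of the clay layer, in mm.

S_c ≈ 185 mm

Final effective stress: σ'_f = σ'_0 + Δσ = 59.3 + 71.9 = 131.2 kPa.
Normally consolidated clay, so the full stress increment lies on the virgin compression line:
S_c = C_c·H/(1+e₀)·log₁₀(σ'_f/σ'_0) = 0.38×3/(1+1.13)×log₁₀(131.2/59.3)
    = 0.53521 × 0.34488 = 0.1846 m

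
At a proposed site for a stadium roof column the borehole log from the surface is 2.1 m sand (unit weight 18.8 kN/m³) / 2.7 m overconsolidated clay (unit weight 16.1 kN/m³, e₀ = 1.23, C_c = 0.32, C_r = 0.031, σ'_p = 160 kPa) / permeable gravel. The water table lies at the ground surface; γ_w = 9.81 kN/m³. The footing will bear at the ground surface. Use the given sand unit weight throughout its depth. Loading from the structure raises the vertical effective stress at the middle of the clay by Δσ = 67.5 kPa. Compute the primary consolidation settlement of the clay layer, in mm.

S_c ≈ 20.3 mm

Mid-depth of clay below the ground surface: z = 2.1 + 2.7/2 = 3.45 m.
Total vertical stress at mid-clay: σ_v = 18.8×2.1 + 16.1×1.35 = 61.215 kPa.
Pore pressure: u = 9.81×(3.45 − 0) = 33.845 kPa.
Initial effective stress: σ'_0 = σ_v − u = 61.215 − 33.845 = 27.37 kPa.
Final effective stress: σ'_f = 27.37 + 67.5 = 94.87 kPa.
σ'_f = 94.87 ≤ σ'_p = 160 kPa, so the clay remains overconsolidated and only the recompression index applies:
S_c = C_r·H/(1+e₀)·log₁₀(σ'_f/σ'_0) = 0.031×2.7/2.23×log₁₀(94.87/27.37)
    = 0.037535 × 0.53985 = 0.02026 m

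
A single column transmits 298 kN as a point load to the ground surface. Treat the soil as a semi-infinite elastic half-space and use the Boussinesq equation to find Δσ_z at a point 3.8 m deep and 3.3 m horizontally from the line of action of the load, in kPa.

Δσ_z ≈ 2.42 kPa

Boussinesq vertical stress below a point load on an elastic half-space:
Δσ_z = 3P/(2πz²) · [1 + (r/z)²]^(−5/2)
r/z = 3.3/3.8 = 0.86842; [1+(r/z)²]^(−5/2) = 0.24537.
Δσ_z = 3×298/(2π×3.8²) × 0.24537 = 9.8535 × 0.24537 = 2.418 kPa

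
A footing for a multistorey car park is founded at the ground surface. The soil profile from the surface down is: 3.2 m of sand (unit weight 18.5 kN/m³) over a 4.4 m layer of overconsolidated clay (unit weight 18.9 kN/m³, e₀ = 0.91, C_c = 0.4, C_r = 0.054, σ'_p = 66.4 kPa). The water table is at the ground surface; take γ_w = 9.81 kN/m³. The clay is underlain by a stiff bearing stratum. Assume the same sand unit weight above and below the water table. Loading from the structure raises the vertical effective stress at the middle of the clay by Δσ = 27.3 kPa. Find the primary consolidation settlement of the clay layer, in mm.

Mid-depth of clay below the ground surface: z = 3.2 + 4.4/2 = 5.4 m.
Total vertical stress at mid-clay: σ_v = 18.5×3.2 + 18.9×2.2 = 100.78 kPa.
Pore pressure: u = 9.81×(5.4 − 0) = 52.974 kPa.
Initial effective stress: σ'_0 = σ_v − u = 100.78 − 52.974 = 47.806 kPa.
Final effective stress: σ'_f = 47.806 + 27.3 = 75.106 kPa.
σ'_f = 75.106 > σ'_p = 66.4 kPa, so the stress path crosses the preconsolidation pressure — recompression up to σ'_p, then virgin compression beyond:
S_c = H/(1+e₀)·[C_r·log₁₀(σ'_p/σ'_0) + C_c·log₁₀(σ'_f/σ'_p)]
    = 4.4/1.91 × [0.054×log₁₀(66.4/47.806) + 0.4×log₁₀(75.106/66.4)]
    = 2.3037 × [0.007705 + 0.021403] = 0.06706 m

S_c ≈ 67.1 mm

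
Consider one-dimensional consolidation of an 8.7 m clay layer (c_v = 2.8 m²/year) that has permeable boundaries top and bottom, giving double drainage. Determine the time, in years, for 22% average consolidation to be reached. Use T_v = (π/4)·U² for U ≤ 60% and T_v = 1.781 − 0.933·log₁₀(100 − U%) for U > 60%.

Drainage path length: H_d = H/2 = 4.35 m (double drainage).
U ≤ 60%: T_v = (π/4)·U² = (π/4)×0.22² = 0.038013.
t = T_v·H_d²/c_v = 0.038013×4.35²/2.8 = 0.2569 years.

t ≈ 0.257 years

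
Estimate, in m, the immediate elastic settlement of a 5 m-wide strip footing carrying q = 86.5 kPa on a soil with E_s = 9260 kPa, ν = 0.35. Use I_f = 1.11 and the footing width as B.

S_e ≈ 0.0455 m

Immediate (elastic) settlement: S_e = q·B·(1−ν²)/E_s · I_f.
S_e = 86.5 × 5 × (1 − 0.35²) / 9260 × 1.11
    = 86.5 × 5 × 0.8775 / 9260 × 1.11
    = 0.04549 m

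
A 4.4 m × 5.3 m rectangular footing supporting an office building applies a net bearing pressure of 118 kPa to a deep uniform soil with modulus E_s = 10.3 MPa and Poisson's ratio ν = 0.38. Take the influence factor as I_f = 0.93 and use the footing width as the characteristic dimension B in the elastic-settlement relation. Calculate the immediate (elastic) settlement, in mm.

S_e ≈ 40.1 mm

Immediate (elastic) settlement: S_e = q·B·(1−ν²)/E_s · I_f.
E_s = 10.3 MPa = 10300 kPa.
S_e = 118 × 4.4 × (1 − 0.38²) / 10300 × 0.93
    = 118 × 4.4 × 0.8556 / 10300 × 0.93
    = 0.04011 m = 40.11 mm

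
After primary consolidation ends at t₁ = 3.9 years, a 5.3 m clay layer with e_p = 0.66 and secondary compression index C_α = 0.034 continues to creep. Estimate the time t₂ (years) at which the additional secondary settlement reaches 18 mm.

S_s = C_α·H/(1+e_p)·log₁₀(t₂/t₁) ⇒ log₁₀(t₂/t₁) = S_s·(1+e_p)/(C_α·H).
log₁₀(t₂/t₁) = 0.018 × (1+0.66) / (0.034×5.3) = 0.1658
t₂ = t₁ × 10^0.1658 = 3.9 × 1.465 = 5.713 years

t₂ ≈ 5.71 years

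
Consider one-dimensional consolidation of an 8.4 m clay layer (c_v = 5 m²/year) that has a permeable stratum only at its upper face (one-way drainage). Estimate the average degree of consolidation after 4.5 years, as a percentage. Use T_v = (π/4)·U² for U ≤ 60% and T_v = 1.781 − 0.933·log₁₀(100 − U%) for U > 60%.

U ≈ 63.1 %

Drainage path length: H_d = H = 8.4 m (single drainage).
T_v = c_v·t/H_d² = 5×4.5/8.4² = 0.31888.
T_v = 0.31888 corresponds to the U > 60% branch:
U = 1 − 10^((1.781 − T_v)/0.933)/100 = 0.6309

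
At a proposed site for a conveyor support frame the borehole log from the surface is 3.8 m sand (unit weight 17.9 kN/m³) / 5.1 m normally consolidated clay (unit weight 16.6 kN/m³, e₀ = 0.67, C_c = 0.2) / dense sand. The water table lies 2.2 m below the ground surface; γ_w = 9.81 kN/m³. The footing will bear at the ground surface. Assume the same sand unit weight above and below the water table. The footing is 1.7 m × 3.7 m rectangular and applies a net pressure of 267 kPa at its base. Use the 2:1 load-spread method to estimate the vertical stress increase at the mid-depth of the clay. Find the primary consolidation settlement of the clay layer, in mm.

S_c ≈ 69.2 mm

Mid-depth of clay below the ground surface: z = 3.8 + 5.1/2 = 6.35 m.
Total vertical stress at mid-clay: σ_v = 17.9×3.8 + 16.6×2.55 = 110.35 kPa.
Pore pressure: u = 9.81×(6.35 − 2.2) = 40.712 kPa.
Initial effective stress: σ'_0 = σ_v − u = 110.35 − 40.712 = 69.638 kPa.
Stress increase at mid-clay by the 2:1 spreading method:
Δσ = qBL/((B+z)(L+z)) = 267×1.7×3.7/((1.7+6.35)(3.7+6.35)) = 20.759 kPa
Final effective stress: σ'_f = σ'_0 + Δσ = 69.638 + 20.759 = 90.397 kPa.
Normally consolidated clay, so the full stress increment lies on the virgin compression line:
S_c = C_c·H/(1+e₀)·log₁₀(σ'_f/σ'_0) = 0.2×5.1/(1+0.67)×log₁₀(90.397/69.638)
    = 0.61078 × 0.11331 = 0.06921 m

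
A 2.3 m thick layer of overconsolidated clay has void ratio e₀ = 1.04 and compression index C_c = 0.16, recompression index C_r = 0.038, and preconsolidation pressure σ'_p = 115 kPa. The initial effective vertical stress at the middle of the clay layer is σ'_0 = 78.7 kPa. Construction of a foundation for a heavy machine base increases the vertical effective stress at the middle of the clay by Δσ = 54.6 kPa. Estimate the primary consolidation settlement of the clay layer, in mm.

Final effective stress: σ'_f = 78.7 + 54.6 = 133.3 kPa.
σ'_f = 133.3 > σ'_p = 115 kPa, so the stress path crosses the preconsolidation pressure — recompression up to σ'_p, then virgin compression beyond:
S_c = H/(1+e₀)·[C_r·log₁₀(σ'_p/σ'_0) + C_c·log₁₀(σ'_f/σ'_p)]
    = 2.3/2.04 × [0.038×log₁₀(115/78.7) + 0.16×log₁₀(133.3/115)]
    = 1.1275 × [0.0062595 + 0.010261] = 0.01863 m

S_c ≈ 18.6 mm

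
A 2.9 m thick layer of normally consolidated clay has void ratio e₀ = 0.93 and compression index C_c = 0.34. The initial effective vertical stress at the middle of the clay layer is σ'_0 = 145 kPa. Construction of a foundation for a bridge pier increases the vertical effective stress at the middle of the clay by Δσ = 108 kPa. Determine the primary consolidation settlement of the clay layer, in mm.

Final effective stress: σ'_f = σ'_0 + Δσ = 145 + 108 = 253 kPa.
Normally consolidated clay, so the full stress increment lies on the virgin compression line:
S_c = C_c·H/(1+e₀)·log₁₀(σ'_f/σ'_0) = 0.34×2.9/(1+0.93)×log₁₀(253/145)
    = 0.51088 × 0.24175 = 0.1235 m

S_c ≈ 124 mm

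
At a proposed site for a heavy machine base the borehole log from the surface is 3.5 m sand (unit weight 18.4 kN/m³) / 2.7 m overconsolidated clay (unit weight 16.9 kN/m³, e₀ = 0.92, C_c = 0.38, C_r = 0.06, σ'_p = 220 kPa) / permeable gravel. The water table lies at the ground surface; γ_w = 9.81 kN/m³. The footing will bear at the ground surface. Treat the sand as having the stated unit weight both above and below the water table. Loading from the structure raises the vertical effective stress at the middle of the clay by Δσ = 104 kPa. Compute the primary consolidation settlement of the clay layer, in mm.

S_c ≈ 47.2 mm

Mid-depth of clay below the ground surface: z = 3.5 + 2.7/2 = 4.85 m.
Total vertical stress at mid-clay: σ_v = 18.4×3.5 + 16.9×1.35 = 87.215 kPa.
Pore pressure: u = 9.81×(4.85 − 0) = 47.578 kPa.
Initial effective stress: σ'_0 = σ_v − u = 87.215 − 47.578 = 39.637 kPa.
Final effective stress: σ'_f = 39.637 + 104 = 143.64 kPa.
σ'_f = 143.64 ≤ σ'_p = 220 kPa, so the clay remains overconsolidated and only the recompression index applies:
S_c = C_r·H/(1+e₀)·log₁₀(σ'_f/σ'_0) = 0.06×2.7/1.92×log₁₀(143.64/39.637)
    = 0.084378 × 0.55917 = 0.04718 m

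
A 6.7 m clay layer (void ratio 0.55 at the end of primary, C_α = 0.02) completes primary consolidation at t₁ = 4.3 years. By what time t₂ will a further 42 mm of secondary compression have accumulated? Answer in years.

S_s = C_α·H/(1+e_p)·log₁₀(t₂/t₁) ⇒ log₁₀(t₂/t₁) = S_s·(1+e_p)/(C_α·H).
log₁₀(t₂/t₁) = 0.042 × (1+0.55) / (0.02×6.7) = 0.4858
t₂ = t₁ × 10^0.4858 = 4.3 × 3.061 = 13.16 years

t₂ ≈ 13.2 years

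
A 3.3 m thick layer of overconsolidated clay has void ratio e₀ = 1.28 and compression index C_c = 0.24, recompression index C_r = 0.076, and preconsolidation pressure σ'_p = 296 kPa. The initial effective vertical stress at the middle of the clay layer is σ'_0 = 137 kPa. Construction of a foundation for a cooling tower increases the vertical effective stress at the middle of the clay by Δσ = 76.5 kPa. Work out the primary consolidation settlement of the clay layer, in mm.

Final effective stress: σ'_f = 137 + 76.5 = 213.5 kPa.
σ'_f = 213.5 ≤ σ'_p = 296 kPa, so the clay remains overconsolidated and only the recompression index applies:
S_c = C_r·H/(1+e₀)·log₁₀(σ'_f/σ'_0) = 0.076×3.3/2.28×log₁₀(213.5/137)
    = 0.11 × 0.19268 = 0.0212 m

S_c ≈ 21.2 mm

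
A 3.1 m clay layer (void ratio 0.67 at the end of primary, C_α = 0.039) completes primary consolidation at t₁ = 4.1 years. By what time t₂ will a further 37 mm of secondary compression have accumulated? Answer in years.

S_s = C_α·H/(1+e_p)·log₁₀(t₂/t₁) ⇒ log₁₀(t₂/t₁) = S_s·(1+e_p)/(C_α·H).
log₁₀(t₂/t₁) = 0.037 × (1+0.67) / (0.039×3.1) = 0.5111
t₂ = t₁ × 10^0.5111 = 4.1 × 3.244 = 13.3 years

t₂ ≈ 13.3 years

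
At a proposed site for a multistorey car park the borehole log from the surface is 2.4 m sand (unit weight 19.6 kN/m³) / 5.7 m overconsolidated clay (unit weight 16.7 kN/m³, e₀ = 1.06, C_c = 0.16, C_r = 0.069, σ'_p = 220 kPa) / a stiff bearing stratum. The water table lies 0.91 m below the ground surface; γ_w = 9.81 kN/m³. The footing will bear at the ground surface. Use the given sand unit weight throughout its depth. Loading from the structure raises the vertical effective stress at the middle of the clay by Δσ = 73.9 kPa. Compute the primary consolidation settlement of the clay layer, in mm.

S_c ≈ 73.3 mm

Mid-depth of clay below the ground surface: z = 2.4 + 5.7/2 = 5.25 m.
Total vertical stress at mid-clay: σ_v = 19.6×2.4 + 16.7×2.85 = 94.635 kPa.
Pore pressure: u = 9.81×(5.25 − 0.91) = 42.575 kPa.
Initial effective stress: σ'_0 = σ_v − u = 94.635 − 42.575 = 52.06 kPa.
Final effective stress: σ'_f = 52.06 + 73.9 = 125.96 kPa.
σ'_f = 125.96 ≤ σ'_p = 220 kPa, so the clay remains overconsolidated and only the recompression index applies:
S_c = C_r·H/(1+e₀)·log₁₀(σ'_f/σ'_0) = 0.069×5.7/2.06×log₁₀(125.96/52.06)
    = 0.19092 × 0.38373 = 0.07326 m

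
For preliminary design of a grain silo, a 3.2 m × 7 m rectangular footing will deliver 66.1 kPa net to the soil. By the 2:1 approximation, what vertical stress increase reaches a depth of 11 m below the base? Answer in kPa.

By the 2:1 method the load spreads at 1 horizontal : 2 vertical, so at depth z the loaded area has grown by z in each plan dimension:
Δσ = qBL/((B+z)(L+z)) = 66.1×3.2×7/((3.2+11)(7+11)) = 5.7928 kPa

Δσ_z ≈ 5.79 kPa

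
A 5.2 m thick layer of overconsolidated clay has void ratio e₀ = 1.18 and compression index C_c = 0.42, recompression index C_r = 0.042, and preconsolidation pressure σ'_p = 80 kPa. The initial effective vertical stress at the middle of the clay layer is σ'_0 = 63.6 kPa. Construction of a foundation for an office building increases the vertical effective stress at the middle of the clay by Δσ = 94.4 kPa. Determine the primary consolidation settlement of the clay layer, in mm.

Final effective stress: σ'_f = 63.6 + 94.4 = 158 kPa.
σ'_f = 158 > σ'_p = 80 kPa, so the stress path crosses the preconsolidation pressure — recompression up to σ'_p, then virgin compression beyond:
S_c = H/(1+e₀)·[C_r·log₁₀(σ'_p/σ'_0) + C_c·log₁₀(σ'_f/σ'_p)]
    = 5.2/2.18 × [0.042×log₁₀(80/63.6) + 0.42×log₁₀(158/80)]
    = 2.3853 × [0.0041846 + 0.12414] = 0.3061 m

S_c ≈ 306 mm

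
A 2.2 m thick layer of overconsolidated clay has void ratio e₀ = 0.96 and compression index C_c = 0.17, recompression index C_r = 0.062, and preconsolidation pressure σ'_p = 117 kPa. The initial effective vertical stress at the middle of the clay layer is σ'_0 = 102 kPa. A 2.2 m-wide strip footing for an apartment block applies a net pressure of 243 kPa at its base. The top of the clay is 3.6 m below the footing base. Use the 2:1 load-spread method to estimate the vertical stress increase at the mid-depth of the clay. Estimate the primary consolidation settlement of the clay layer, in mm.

Mid-depth of clay below the footing base: z = 3.6 + 2.2/2 = 4.7 m.
Stress increase at mid-clay by the 2:1 spreading method:
Δσ = qB/(B+z) = 243×2.2/(2.2+4.7) = 77.478 kPa
Final effective stress: σ'_f = 102 + 77.478 = 179.48 kPa.
σ'_f = 179.48 > σ'_p = 117 kPa, so the stress path crosses the preconsolidation pressure — recompression up to σ'_p, then virgin compression beyond:
S_c = H/(1+e₀)·[C_r·log₁₀(σ'_p/σ'_0) + C_c·log₁₀(σ'_f/σ'_p)]
    = 2.2/1.96 × [0.062×log₁₀(117/102) + 0.17×log₁₀(179.48/117)]
    = 1.1224 × [0.0036943 + 0.031591] = 0.0396 m

S_c ≈ 39.6 mm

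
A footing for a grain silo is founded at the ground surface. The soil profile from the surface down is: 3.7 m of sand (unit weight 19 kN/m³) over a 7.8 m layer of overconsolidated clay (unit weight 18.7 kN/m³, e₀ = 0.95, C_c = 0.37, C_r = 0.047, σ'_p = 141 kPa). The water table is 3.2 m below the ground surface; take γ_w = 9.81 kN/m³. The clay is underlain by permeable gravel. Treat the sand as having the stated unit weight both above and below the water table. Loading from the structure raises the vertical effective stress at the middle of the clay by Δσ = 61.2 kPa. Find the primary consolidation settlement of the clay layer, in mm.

Mid-depth of clay below the ground surface: z = 3.7 + 7.8/2 = 7.6 m.
Total vertical stress at mid-clay: σ_v = 19×3.7 + 18.7×3.9 = 143.23 kPa.
Pore pressure: u = 9.81×(7.6 − 3.2) = 43.164 kPa.
Initial effective stress: σ'_0 = σ_v − u = 143.23 − 43.164 = 100.07 kPa.
Final effective stress: σ'_f = 100.07 + 61.2 = 161.27 kPa.
σ'_f = 161.27 > σ'_p = 141 kPa, so the stress path crosses the preconsolidation pressure — recompression up to σ'_p, then virgin compression beyond:
S_c = H/(1+e₀)·[C_r·log₁₀(σ'_p/σ'_0) + C_c·log₁₀(σ'_f/σ'_p)]
    = 7.8/1.95 × [0.047×log₁₀(141/100.07) + 0.37×log₁₀(161.27/141)]
    = 4 × [0.006999 + 0.021584] = 0.1143 m

S_c ≈ 114 mm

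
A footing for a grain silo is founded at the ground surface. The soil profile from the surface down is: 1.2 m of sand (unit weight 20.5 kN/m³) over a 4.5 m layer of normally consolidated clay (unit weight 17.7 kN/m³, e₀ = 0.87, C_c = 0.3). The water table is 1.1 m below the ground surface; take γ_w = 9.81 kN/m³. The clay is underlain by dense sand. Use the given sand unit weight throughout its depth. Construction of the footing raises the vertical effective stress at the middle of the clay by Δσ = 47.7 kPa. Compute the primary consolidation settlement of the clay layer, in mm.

S_c ≈ 240 mm

Mid-depth of clay below the ground surface: z = 1.2 + 4.5/2 = 3.45 m.
Total vertical stress at mid-clay: σ_v = 20.5×1.2 + 17.7×2.25 = 64.425 kPa.
Pore pressure: u = 9.81×(3.45 − 1.1) = 23.054 kPa.
Initial effective stress: σ'_0 = σ_v − u = 64.425 − 23.054 = 41.371 kPa.
Final effective stress: σ'_f = σ'_0 + Δσ = 41.371 + 47.7 = 89.071 kPa.
Normally consolidated clay, so the full stress increment lies on the virgin compression line:
S_c = C_c·H/(1+e₀)·log₁₀(σ'_f/σ'_0) = 0.3×4.5/(1+0.87)×log₁₀(89.071/41.371)
    = 0.72193 × 0.33304 = 0.2404 m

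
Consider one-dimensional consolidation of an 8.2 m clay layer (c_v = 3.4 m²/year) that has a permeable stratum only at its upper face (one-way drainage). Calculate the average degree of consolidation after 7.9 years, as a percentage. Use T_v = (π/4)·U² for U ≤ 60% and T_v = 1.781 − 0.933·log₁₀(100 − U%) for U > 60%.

U ≈ 69.7 %

Drainage path length: H_d = H = 8.2 m (single drainage).
T_v = c_v·t/H_d² = 3.4×7.9/8.2² = 0.39946.
T_v = 0.39946 corresponds to the U > 60% branch:
U = 1 − 10^((1.781 − T_v)/0.933)/100 = 0.6975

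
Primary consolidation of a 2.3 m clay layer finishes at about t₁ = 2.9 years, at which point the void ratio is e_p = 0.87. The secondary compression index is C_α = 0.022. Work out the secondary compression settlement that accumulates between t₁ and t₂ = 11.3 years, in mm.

S_s ≈ 16 mm

Secondary compression: S_s = C_α·H/(1+e_p)·log₁₀(t₂/t₁)
S_s = 0.022×2.3/(1+0.87)×log₁₀(11.3/2.9)
    = 0.02706 × 0.5907 = 0.01598 m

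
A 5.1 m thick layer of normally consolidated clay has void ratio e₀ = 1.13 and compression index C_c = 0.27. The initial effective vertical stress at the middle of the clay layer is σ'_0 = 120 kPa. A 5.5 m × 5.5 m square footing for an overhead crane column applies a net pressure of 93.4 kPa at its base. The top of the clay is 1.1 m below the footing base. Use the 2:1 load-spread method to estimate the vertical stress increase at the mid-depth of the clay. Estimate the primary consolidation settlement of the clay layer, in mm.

S_c ≈ 69.6 mm

Mid-depth of clay below the footing base: z = 1.1 + 5.1/2 = 3.65 m.
Stress increase at mid-clay by the 2:1 spreading method:
Δσ = qBL/((B+z)(L+z)) = 93.4×5.5×5.5/((5.5+3.65)(5.5+3.65)) = 33.747 kPa
Final effective stress: σ'_f = σ'_0 + Δσ = 120 + 33.747 = 153.75 kPa.
Normally consolidated clay, so the full stress increment lies on the virgin compression line:
S_c = C_c·H/(1+e₀)·log₁₀(σ'_f/σ'_0) = 0.27×5.1/(1+1.13)×log₁₀(153.75/120)
    = 0.64648 × 0.10763 = 0.06958 m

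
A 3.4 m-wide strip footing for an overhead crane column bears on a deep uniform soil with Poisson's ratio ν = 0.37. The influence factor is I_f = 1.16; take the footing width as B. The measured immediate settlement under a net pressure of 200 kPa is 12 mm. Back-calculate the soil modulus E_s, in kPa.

S_e = q·B·(1−ν²)/E_s · I_f  ⇒  E_s = q·B·(1−ν²)·I_f / S_e.
E_s = 200 × 3.4 × 0.8631 × 1.16 / 0.012 = 56730 kPa

E_s ≈ 56700 kPa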